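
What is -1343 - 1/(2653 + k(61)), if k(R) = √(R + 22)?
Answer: -9452474471/7038326 + √83/7038326 ≈ -1343.0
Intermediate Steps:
k(R) = √(22 + R)
-1343 - 1/(2653 + k(61)) = -1343 - 1/(2653 + √(22 + 61)) = -1343 - 1/(2653 + √83)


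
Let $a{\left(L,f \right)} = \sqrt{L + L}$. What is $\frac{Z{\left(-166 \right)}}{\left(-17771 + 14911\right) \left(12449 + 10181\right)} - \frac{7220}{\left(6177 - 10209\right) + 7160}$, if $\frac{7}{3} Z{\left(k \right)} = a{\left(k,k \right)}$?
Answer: $- \frac{1805}{782} - \frac{3 i \sqrt{83}}{226526300} \approx -2.3082 - 1.2065 \cdot 10^{-7} i$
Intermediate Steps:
$a{\left(L,f \right)} = \sqrt{2} \sqrt{L}$ ($a{\left(L,f \right)} = \sqrt{2 L} = \sqrt{2} \sqrt{L}$)
$Z{\left(k \right)} = \frac{3 \sqrt{2} \sqrt{k}}{7}$
$\frac{Z{\left(-166 \right)}}{\left(-17771 + 14911\right) \left(12449 + 10181\right)} - \frac{7220}{\left(6177 - 10209\right) + 7160} = \frac{\frac{3}{7} \sqrt{2} \sqrt{-166}}{\left(-17771 + 14911\right) \left(12449 + 10181\right)} - \frac{7220}{\left(6177 - 10209\right) + 7160} = \frac{\frac{3}{7} \sqrt{2} i \sqrt{166}}{\left(-2860\right) 22630} - \frac{7220}{-4032 + 7160} = \frac{\frac{6}{7} i \sqrt{83}}{-64721800} - \frac{7220}{3128} = \frac{6 i \sqrt{83}}{7} \left(- \frac{1}{64721800}\right) - \frac{1805}{782} = - \frac{3 i \sqrt{83}}{226526300} - \frac{1805}{782} = - \frac{1805}{782} - \frac{3 i \sqrt{83}}{226526300}$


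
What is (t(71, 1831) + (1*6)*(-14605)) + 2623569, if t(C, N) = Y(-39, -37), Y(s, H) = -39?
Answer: 2535900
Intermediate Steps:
t(C, N) = -39
(t(71, 1831) + (1*6)*(-14605)) + 2623569 = (-39 + (1*6)*(-14605)) + 2623569 = (-39 + 6*(-14605)) + 2623569 = (-39 - 87630) + 2623569 = -87669 + 2623569 = 2535900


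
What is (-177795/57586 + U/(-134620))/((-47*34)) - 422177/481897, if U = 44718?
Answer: -326073665929698904/373110536996500745 ≈ -0.87393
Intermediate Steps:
(-177795/57586 + U/(-134620))/((-47*34)) - 422177/481897 = (-177795/57586 + 44718/(-134620))/((-47*34)) - 422177/481897 = (-177795*1/57586 + 44718*(-1/134620))/(-1598) - 422177*1/481897 = (-177795/57586 - 22359/67310)*(-1/1598) - 422177/481897 = -3313736706/969028415*(-1/1598) - 422177/481897 = 1656868353/774253703585 - 422177/481897 = -326073665929698904/373110536996500745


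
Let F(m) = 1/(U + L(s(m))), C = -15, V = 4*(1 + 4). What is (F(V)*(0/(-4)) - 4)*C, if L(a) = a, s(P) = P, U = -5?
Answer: 60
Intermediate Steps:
V = 20 (V = 4*5 = 20)
F(m) = 1/(-5 + m)
(F(V)*(0/(-4)) - 4)*C = ((0/(-4))/(-5 + 20) - 4)*(-15) = ((0*(-¼))/15 - 4)*(-15) = ((1/15)*0 - 4)*(-15) = (0 - 4)*(-15) = -4*(-15) = 60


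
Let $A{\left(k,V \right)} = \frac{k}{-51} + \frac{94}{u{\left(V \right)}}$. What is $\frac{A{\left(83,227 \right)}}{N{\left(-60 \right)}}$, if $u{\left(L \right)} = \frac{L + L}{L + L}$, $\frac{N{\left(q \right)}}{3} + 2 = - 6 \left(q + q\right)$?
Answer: $\frac{4711}{109854} \approx 0.042884$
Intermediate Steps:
$N{\left(q \right)} = -6 - 36 q$ ($N{\left(q \right)} = -6 + 3 \left(- 6 \left(q + q\right)\right) = -6 + 3 \left(- 6 \cdot 2 q\right) = -6 + 3 \left(- 12 q\right) = -6 - 36 q$)
$u{\left(L \right)} = 1$ ($u{\left(L \right)} = \frac{2 L}{2 L} = 2 L \frac{1}{2 L} = 1$)
$A{\left(k,V \right)} = 94 - \frac{k}{51}$ ($A{\left(k,V \right)} = \frac{k}{-51} + \frac{94}{1} = k \left(- \frac{1}{51}\right) + 94 \cdot 1 = - \frac{k}{51} + 94 = 94 - \frac{k}{51}$)
$\frac{A{\left(83,227 \right)}}{N{\left(-60 \right)}} = \frac{94 - \frac{83}{51}}{-6 - -2160} = \frac{94 - \frac{83}{51}}{-6 + 2160} = \frac{4711}{51 \cdot 2154} = \frac{4711}{51} \cdot \frac{1}{2154} = \frac{4711}{109854}$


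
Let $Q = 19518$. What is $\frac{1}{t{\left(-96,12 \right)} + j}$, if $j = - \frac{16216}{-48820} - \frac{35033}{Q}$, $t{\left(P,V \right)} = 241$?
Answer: $\frac{238217190}{57061890997} \approx 0.0041747$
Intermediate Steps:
$j = - \frac{348451793}{238217190}$ ($j = - \frac{16216}{-48820} - \frac{35033}{19518} = \left(-16216\right) \left(- \frac{1}{48820}\right) - \frac{35033}{19518} = \frac{4054}{12205} - \frac{35033}{19518} = - \frac{348451793}{238217190} \approx -1.4627$)
$\frac{1}{t{\left(-96,12 \right)} + j} = \frac{1}{241 - \frac{348451793}{238217190}} = \frac{1}{\frac{57061890997}{238217190}} = \frac{238217190}{57061890997}$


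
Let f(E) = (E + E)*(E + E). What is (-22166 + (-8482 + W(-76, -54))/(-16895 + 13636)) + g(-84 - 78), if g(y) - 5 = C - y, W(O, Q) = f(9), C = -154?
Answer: -72188469/3259 ≈ -22151.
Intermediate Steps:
f(E) = 4*E² (f(E) = (2*E)*(2*E) = 4*E²)
W(O, Q) = 324 (W(O, Q) = 4*9² = 4*81 = 324)
g(y) = -149 - y (g(y) = 5 + (-154 - y) = -149 - y)
(-22166 + (-8482 + W(-76, -54))/(-16895 + 13636)) + g(-84 - 78) = (-22166 + (-8482 + 324)/(-16895 + 13636)) + (-149 - (-84 - 78)) = (-22166 - 8158/(-3259)) + (-149 - 1*(-162)) = (-22166 - 8158*(-1/3259)) + (-149 + 162) = (-22166 + 8158/3259) + 13 = -72230836/3259 + 13 = -72188469/3259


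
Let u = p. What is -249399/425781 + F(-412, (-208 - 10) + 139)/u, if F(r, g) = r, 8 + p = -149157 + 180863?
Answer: -448937293/749800341 ≈ -0.59874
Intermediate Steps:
p = 31698 (p = -8 + (-149157 + 180863) = -8 + 31706 = 31698)
u = 31698
-249399/425781 + F(-412, (-208 - 10) + 139)/u = -249399/425781 - 412/31698 = -249399*1/425781 - 412*1/31698 = -27711/47309 - 206/15849 = -448937293/749800341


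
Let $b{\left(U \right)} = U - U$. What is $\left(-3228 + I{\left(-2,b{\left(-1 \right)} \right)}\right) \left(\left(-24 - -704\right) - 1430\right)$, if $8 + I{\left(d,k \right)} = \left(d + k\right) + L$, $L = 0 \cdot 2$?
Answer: $2428500$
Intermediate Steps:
$b{\left(U \right)} = 0$
$L = 0$
$I{\left(d,k \right)} = -8 + d + k$ ($I{\left(d,k \right)} = -8 + \left(\left(d + k\right) + 0\right) = -8 + \left(d + k\right) = -8 + d + k$)
$\left(-3228 + I{\left(-2,b{\left(-1 \right)} \right)}\right) \left(\left(-24 - -704\right) - 1430\right) = \left(-3228 - 10\right) \left(\left(-24 - -704\right) - 1430\right) = \left(-3228 - 10\right) \left(\left(-24 + 704\right) - 1430\right) = - 3238 \left(680 - 1430\right) = \left(-3238\right) \left(-750\right) = 2428500$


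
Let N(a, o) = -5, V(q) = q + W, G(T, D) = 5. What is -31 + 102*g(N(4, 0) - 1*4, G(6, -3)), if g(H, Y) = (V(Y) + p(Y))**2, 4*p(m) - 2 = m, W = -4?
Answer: 5923/8 ≈ 740.38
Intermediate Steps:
p(m) = 1/2 + m/4
V(q) = -4 + q (V(q) = q - 4 = -4 + q)
g(H, Y) = (-7/2 + 5*Y/4)**2 (g(H, Y) = ((-4 + Y) + (1/2 + Y/4))**2 = (-7/2 + 5*Y/4)**2)
-31 + 102*g(N(4, 0) - 1*4, G(6, -3)) = -31 + 102*((-14 + 5*5)**2/16) = -31 + 102*((-14 + 25)**2/16) = -31 + 102*((1/16)*11**2) = -31 + 102*((1/16)*121) = -31 + 102*(121/16) = -31 + 6171/8 = 5923/8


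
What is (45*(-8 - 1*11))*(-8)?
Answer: 6840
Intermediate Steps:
(45*(-8 - 1*11))*(-8) = (45*(-8 - 11))*(-8) = (45*(-19))*(-8) = -855*(-8) = 6840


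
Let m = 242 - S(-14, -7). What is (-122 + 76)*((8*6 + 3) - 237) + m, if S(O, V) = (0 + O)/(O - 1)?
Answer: 131956/15 ≈ 8797.1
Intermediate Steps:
S(O, V) = O/(-1 + O)
m = 3616/15 (m = 242 - (-14)/(-1 - 14) = 242 - (-14)/(-15) = 242 - (-14)*(-1)/15 = 242 - 1*14/15 = 242 - 14/15 = 3616/15 ≈ 241.07)
(-122 + 76)*((8*6 + 3) - 237) + m = (-122 + 76)*((8*6 + 3) - 237) + 3616/15 = -46*((48 + 3) - 237) + 3616/15 = -46*(51 - 237) + 3616/15 = -46*(-186) + 3616/15 = 8556 + 3616/15 = 131956/15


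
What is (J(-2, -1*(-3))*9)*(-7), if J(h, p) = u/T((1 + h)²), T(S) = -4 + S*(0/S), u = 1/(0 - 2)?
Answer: -63/8 ≈ -7.8750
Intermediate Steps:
u = -½ (u = 1/(-2) = -½ ≈ -0.50000)
T(S) = -4 (T(S) = -4 + S*0 = -4 + 0 = -4)
J(h, p) = ⅛ (J(h, p) = -½/(-4) = -½*(-¼) = ⅛)
(J(-2, -1*(-3))*9)*(-7) = ((⅛)*9)*(-7) = (9/8)*(-7) = -63/8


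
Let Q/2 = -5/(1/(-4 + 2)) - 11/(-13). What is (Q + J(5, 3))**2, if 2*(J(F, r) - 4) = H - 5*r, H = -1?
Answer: 52900/169 ≈ 313.02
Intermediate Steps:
J(F, r) = 7/2 - 5*r/2 (J(F, r) = 4 + (-1 - 5*r)/2 = 4 + (-1/2 - 5*r/2) = 7/2 - 5*r/2)
Q = 282/13 (Q = 2*(-5/(1/(-4 + 2)) - 11/(-13)) = 2*(-5/(1/(-2)) - 11*(-1/13)) = 2*(-5/(-1/2) + 11/13) = 2*(-5*(-2) + 11/13) = 2*(10 + 11/13) = 2*(141/13) = 282/13 ≈ 21.692)
(Q + J(5, 3))**2 = (282/13 + (7/2 - 5/2*3))**2 = (282/13 + (7/2 - 15/2))**2 = (282/13 - 4)**2 = (230/13)**2 = 52900/169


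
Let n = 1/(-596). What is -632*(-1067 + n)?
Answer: 100477414/149 ≈ 6.7435e+5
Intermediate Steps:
n = -1/596 ≈ -0.0016779
-632*(-1067 + n) = -632*(-1067 - 1/596) = -632*(-635933/596) = 100477414/149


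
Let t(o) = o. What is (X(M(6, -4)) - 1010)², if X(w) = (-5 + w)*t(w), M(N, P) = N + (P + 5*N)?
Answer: 21316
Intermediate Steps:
M(N, P) = P + 6*N
X(w) = w*(-5 + w) (X(w) = (-5 + w)*w = w*(-5 + w))
(X(M(6, -4)) - 1010)² = ((-4 + 6*6)*(-5 + (-4 + 6*6)) - 1010)² = ((-4 + 36)*(-5 + (-4 + 36)) - 1010)² = (32*(-5 + 32) - 1010)² = (32*27 - 1010)² = (864 - 1010)² = (-146)² = 21316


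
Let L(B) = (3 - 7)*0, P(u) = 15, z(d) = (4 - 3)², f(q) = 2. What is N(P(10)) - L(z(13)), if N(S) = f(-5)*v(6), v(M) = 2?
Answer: 4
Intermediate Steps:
z(d) = 1 (z(d) = 1² = 1)
N(S) = 4 (N(S) = 2*2 = 4)
L(B) = 0 (L(B) = -4*0 = 0)
N(P(10)) - L(z(13)) = 4 - 1*0 = 4 + 0 = 4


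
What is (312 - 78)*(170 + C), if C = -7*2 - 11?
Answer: 33930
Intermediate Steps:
C = -25 (C = -14 - 11 = -25)
(312 - 78)*(170 + C) = (312 - 78)*(170 - 25) = 234*145 = 33930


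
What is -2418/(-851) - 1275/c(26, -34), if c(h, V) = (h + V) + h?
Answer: -347167/5106 ≈ -67.992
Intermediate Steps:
c(h, V) = V + 2*h (c(h, V) = (V + h) + h = V + 2*h)
-2418/(-851) - 1275/c(26, -34) = -2418/(-851) - 1275/(-34 + 2*26) = -2418*(-1/851) - 1275/(-34 + 52) = 2418/851 - 1275/18 = 2418/851 - 1275*1/18 = 2418/851 - 425/6 = -347167/5106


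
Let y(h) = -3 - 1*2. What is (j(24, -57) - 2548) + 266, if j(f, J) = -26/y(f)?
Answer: -11384/5 ≈ -2276.8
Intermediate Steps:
y(h) = -5 (y(h) = -3 - 2 = -5)
j(f, J) = 26/5 (j(f, J) = -26/(-5) = -26*(-1/5) = 26/5)
(j(24, -57) - 2548) + 266 = (26/5 - 2548) + 266 = -12714/5 + 266 = -11384/5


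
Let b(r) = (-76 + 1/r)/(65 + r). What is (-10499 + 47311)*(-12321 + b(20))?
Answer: -192777256457/425 ≈ -4.5359e+8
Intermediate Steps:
b(r) = (-76 + 1/r)/(65 + r)
(-10499 + 47311)*(-12321 + b(20)) = (-10499 + 47311)*(-12321 + (1 - 76*20)/(20*(65 + 20))) = 36812*(-12321 + (1/20)*(1 - 1520)/85) = 36812*(-12321 + (1/20)*(1/85)*(-1519)) = 36812*(-12321 - 1519/1700) = 36812*(-20947219/1700) = -192777256457/425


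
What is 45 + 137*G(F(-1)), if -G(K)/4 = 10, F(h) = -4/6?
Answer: -5435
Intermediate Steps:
F(h) = -⅔ (F(h) = -4*⅙ = -⅔)
G(K) = -40 (G(K) = -4*10 = -40)
45 + 137*G(F(-1)) = 45 + 137*(-40) = 45 - 5480 = -5435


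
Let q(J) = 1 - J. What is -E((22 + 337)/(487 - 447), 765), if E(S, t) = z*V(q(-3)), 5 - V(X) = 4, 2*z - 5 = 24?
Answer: -29/2 ≈ -14.500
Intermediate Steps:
z = 29/2 (z = 5/2 + (½)*24 = 5/2 + 12 = 29/2 ≈ 14.500)
V(X) = 1 (V(X) = 5 - 1*4 = 5 - 4 = 1)
E(S, t) = 29/2 (E(S, t) = (29/2)*1 = 29/2)
-E((22 + 337)/(487 - 447), 765) = -1*29/2 = -29/2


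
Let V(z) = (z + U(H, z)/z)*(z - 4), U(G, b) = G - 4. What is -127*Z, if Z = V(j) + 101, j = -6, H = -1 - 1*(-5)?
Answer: -20447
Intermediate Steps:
H = 4 (H = -1 + 5 = 4)
U(G, b) = -4 + G
V(z) = z*(-4 + z) (V(z) = (z + (-4 + 4)/z)*(z - 4) = (z + 0/z)*(-4 + z) = (z + 0)*(-4 + z) = z*(-4 + z))
Z = 161 (Z = -6*(-4 - 6) + 101 = -6*(-10) + 101 = 60 + 101 = 161)
-127*Z = -127*161 = -20447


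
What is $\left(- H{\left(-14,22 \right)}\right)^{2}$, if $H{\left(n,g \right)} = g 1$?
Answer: $484$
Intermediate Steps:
$H{\left(n,g \right)} = g$
$\left(- H{\left(-14,22 \right)}\right)^{2} = \left(\left(-1\right) 22\right)^{2} = \left(-22\right)^{2} = 484$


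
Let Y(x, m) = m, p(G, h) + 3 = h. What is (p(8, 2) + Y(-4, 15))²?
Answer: 196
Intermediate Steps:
p(G, h) = -3 + h
(p(8, 2) + Y(-4, 15))² = ((-3 + 2) + 15)² = (-1 + 15)² = 14² = 196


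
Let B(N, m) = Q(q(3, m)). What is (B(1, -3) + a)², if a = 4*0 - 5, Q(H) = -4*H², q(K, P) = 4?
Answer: 4761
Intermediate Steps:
B(N, m) = -64 (B(N, m) = -4*4² = -4*16 = -64)
a = -5 (a = 0 - 5 = -5)
(B(1, -3) + a)² = (-64 - 5)² = (-69)² = 4761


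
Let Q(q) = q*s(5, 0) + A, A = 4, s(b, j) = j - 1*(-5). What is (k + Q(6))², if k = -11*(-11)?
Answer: 24025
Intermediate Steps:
s(b, j) = 5 + j (s(b, j) = j + 5 = 5 + j)
Q(q) = 4 + 5*q (Q(q) = q*(5 + 0) + 4 = q*5 + 4 = 5*q + 4 = 4 + 5*q)
k = 121
(k + Q(6))² = (121 + (4 + 5*6))² = (121 + (4 + 30))² = (121 + 34)² = 155² = 24025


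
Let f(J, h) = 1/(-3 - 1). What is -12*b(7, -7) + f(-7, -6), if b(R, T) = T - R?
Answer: 671/4 ≈ 167.75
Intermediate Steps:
f(J, h) = -¼ (f(J, h) = 1/(-4) = -¼)
-12*b(7, -7) + f(-7, -6) = -12*(-7 - 1*7) - ¼ = -12*(-7 - 7) - ¼ = -12*(-14) - ¼ = 168 - ¼ = 671/4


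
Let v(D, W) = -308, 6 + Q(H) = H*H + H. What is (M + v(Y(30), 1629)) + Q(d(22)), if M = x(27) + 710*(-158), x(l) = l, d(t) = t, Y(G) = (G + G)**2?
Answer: -111961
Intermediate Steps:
Y(G) = 4*G**2 (Y(G) = (2*G)**2 = 4*G**2)
Q(H) = -6 + H + H**2 (Q(H) = -6 + (H*H + H) = -6 + (H**2 + H) = -6 + (H + H**2) = -6 + H + H**2)
M = -112153 (M = 27 + 710*(-158) = 27 - 112180 = -112153)
(M + v(Y(30), 1629)) + Q(d(22)) = (-112153 - 308) + (-6 + 22 + 22**2) = -112461 + (-6 + 22 + 484) = -112461 + 500 = -111961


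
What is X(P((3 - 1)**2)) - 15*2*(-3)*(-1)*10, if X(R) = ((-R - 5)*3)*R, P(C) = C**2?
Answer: -1908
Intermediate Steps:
X(R) = R*(-15 - 3*R) (X(R) = ((-5 - R)*3)*R = (-15 - 3*R)*R = R*(-15 - 3*R))
X(P((3 - 1)**2)) - 15*2*(-3)*(-1)*10 = -3*((3 - 1)**2)**2*(5 + ((3 - 1)**2)**2) - 15*2*(-3)*(-1)*10 = -3*(2**2)**2*(5 + (2**2)**2) - (-90)*(-1)*10 = -3*4**2*(5 + 4**2) - 15*6*10 = -3*16*(5 + 16) - 90*10 = -3*16*21 - 900 = -1008 - 900 = -1908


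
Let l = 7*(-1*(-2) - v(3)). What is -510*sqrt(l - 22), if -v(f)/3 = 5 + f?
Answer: -2040*sqrt(10) ≈ -6451.0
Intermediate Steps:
v(f) = -15 - 3*f (v(f) = -3*(5 + f) = -15 - 3*f)
l = 182 (l = 7*(-1*(-2) - (-15 - 3*3)) = 7*(2 - (-15 - 9)) = 7*(2 - 1*(-24)) = 7*(2 + 24) = 7*26 = 182)
-510*sqrt(l - 22) = -510*sqrt(182 - 22) = -2040*sqrt(10)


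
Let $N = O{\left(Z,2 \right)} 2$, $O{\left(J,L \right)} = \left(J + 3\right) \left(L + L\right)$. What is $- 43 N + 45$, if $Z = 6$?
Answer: $-3051$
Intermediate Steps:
$O{\left(J,L \right)} = 2 L \left(3 + J\right)$ ($O{\left(J,L \right)} = \left(3 + J\right) 2 L = 2 L \left(3 + J\right)$)
$N = 72$ ($N = 2 \cdot 2 \left(3 + 6\right) 2 = 2 \cdot 2 \cdot 9 \cdot 2 = 36 \cdot 2 = 72$)
$- 43 N + 45 = \left(-43\right) 72 + 45 = -3096 + 45 = -3051$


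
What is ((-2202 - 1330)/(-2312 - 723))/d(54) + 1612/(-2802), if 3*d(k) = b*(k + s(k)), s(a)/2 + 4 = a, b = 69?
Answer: -4329763744/7530353985 ≈ -0.57498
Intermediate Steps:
s(a) = -8 + 2*a
d(k) = -184 + 69*k (d(k) = (69*(k + (-8 + 2*k)))/3 = (69*(-8 + 3*k))/3 = (-552 + 207*k)/3 = -184 + 69*k)
((-2202 - 1330)/(-2312 - 723))/d(54) + 1612/(-2802) = ((-2202 - 1330)/(-2312 - 723))/(-184 + 69*54) + 1612/(-2802) = (-3532/(-3035))/(-184 + 3726) + 1612*(-1/2802) = -3532*(-1/3035)/3542 - 806/1401 = (3532/3035)*(1/3542) - 806/1401 = 1766/5374985 - 806/1401 = -4329763744/7530353985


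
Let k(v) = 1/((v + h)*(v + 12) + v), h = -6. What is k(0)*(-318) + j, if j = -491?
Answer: -5839/12 ≈ -486.58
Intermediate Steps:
k(v) = 1/(v + (-6 + v)*(12 + v)) (k(v) = 1/((v - 6)*(v + 12) + v) = 1/((-6 + v)*(12 + v) + v) = 1/(v + (-6 + v)*(12 + v)))
k(0)*(-318) + j = -318/(-72 + 0² + 7*0) - 491 = -318/(-72 + 0 + 0) - 491 = -318/(-72) - 491 = -1/72*(-318) - 491 = 53/12 - 491 = -5839/12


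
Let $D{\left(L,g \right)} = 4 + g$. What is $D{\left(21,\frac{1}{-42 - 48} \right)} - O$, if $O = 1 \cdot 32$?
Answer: $- \frac{2521}{90} \approx -28.011$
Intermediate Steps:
$O = 32$
$D{\left(21,\frac{1}{-42 - 48} \right)} - O = \left(4 + \frac{1}{-42 - 48}\right) - 32 = \left(4 + \frac{1}{-90}\right) - 32 = \left(4 - \frac{1}{90}\right) - 32 = \frac{359}{90} - 32 = - \frac{2521}{90}$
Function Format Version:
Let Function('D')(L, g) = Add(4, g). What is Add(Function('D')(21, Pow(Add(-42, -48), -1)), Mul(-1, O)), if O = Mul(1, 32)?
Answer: Rational(-2521, 90) ≈ -28.011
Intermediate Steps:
O = 32
Add(Function('D')(21, Pow(Add(-42, -48), -1)), Mul(-1, O)) = Add(Add(4, Pow(Add(-42, -48), -1)), Mul(-1, 32)) = Add(Add(4, Pow(-90, -1)), -32) = Add(Add(4, Rational(-1, 90)), -32) = Add(Rational(359, 90), -32) = Rational(-2521, 90)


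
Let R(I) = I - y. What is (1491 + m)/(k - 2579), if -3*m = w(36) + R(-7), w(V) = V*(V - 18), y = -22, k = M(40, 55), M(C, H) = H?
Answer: -635/1262 ≈ -0.50317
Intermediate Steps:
k = 55
R(I) = 22 + I (R(I) = I - 1*(-22) = I + 22 = 22 + I)
w(V) = V*(-18 + V)
m = -221 (m = -(36*(-18 + 36) + (22 - 7))/3 = -(36*18 + 15)/3 = -(648 + 15)/3 = -⅓*663 = -221)
(1491 + m)/(k - 2579) = (1491 - 221)/(55 - 2579) = 1270/(-2524) = 1270*(-1/2524) = -635/1262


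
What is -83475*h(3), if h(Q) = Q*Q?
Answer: -751275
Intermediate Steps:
h(Q) = Q²
-83475*h(3) = -83475*3² = -83475*9 = -751275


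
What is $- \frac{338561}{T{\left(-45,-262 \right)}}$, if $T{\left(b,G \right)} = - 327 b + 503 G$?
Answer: $\frac{338561}{117071} \approx 2.8919$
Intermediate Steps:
$- \frac{338561}{T{\left(-45,-262 \right)}} = - \frac{338561}{\left(-327\right) \left(-45\right) + 503 \left(-262\right)} = - \frac{338561}{14715 - 131786} = - \frac{338561}{-117071} = \left(-338561\right) \left(- \frac{1}{117071}\right) = \frac{338561}{117071}$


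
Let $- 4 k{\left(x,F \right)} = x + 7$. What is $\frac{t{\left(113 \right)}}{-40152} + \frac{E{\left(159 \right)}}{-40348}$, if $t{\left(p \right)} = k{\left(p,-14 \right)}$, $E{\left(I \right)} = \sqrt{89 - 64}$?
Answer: $\frac{3005}{4821586} \approx 0.00062324$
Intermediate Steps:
$k{\left(x,F \right)} = - \frac{7}{4} - \frac{x}{4}$ ($k{\left(x,F \right)} = - \frac{x + 7}{4} = - \frac{7 + x}{4} = - \frac{7}{4} - \frac{x}{4}$)
$E{\left(I \right)} = 5$ ($E{\left(I \right)} = \sqrt{25} = 5$)
$t{\left(p \right)} = - \frac{7}{4} - \frac{p}{4}$
$\frac{t{\left(113 \right)}}{-40152} + \frac{E{\left(159 \right)}}{-40348} = \frac{- \frac{7}{4} - \frac{113}{4}}{-40152} + \frac{5}{-40348} = \left(- \frac{7}{4} - \frac{113}{4}\right) \left(- \frac{1}{40152}\right) + 5 \left(- \frac{1}{40348}\right) = \left(-30\right) \left(- \frac{1}{40152}\right) - \frac{5}{40348} = \frac{5}{6692} - \frac{5}{40348} = \frac{3005}{4821586}$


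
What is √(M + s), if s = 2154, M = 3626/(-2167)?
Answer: 2*√2526771841/2167 ≈ 46.393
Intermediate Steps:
M = -3626/2167 (M = 3626*(-1/2167) = -3626/2167 ≈ -1.6733)
√(M + s) = √(-3626/2167 + 2154) = √(4664092/2167) = 2*√2526771841/2167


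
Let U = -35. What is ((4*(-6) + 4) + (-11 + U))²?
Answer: 4356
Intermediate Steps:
((4*(-6) + 4) + (-11 + U))² = ((4*(-6) + 4) + (-11 - 35))² = ((-24 + 4) - 46)² = (-20 - 46)² = (-66)² = 4356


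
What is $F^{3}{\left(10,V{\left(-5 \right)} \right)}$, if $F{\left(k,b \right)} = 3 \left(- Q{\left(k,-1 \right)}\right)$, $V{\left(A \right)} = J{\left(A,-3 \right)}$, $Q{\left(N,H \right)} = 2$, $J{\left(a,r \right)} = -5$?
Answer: $-216$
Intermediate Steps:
$V{\left(A \right)} = -5$
$F{\left(k,b \right)} = -6$ ($F{\left(k,b \right)} = 3 \left(\left(-1\right) 2\right) = 3 \left(-2\right) = -6$)
$F^{3}{\left(10,V{\left(-5 \right)} \right)} = \left(-6\right)^{3} = -216$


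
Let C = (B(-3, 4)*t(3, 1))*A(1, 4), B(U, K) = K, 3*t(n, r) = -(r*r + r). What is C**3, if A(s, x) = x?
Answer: -32768/27 ≈ -1213.6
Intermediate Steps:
t(n, r) = -r/3 - r**2/3 (t(n, r) = (-(r*r + r))/3 = (-(r**2 + r))/3 = (-(r + r**2))/3 = (-r - r**2)/3 = -r/3 - r**2/3)
C = -32/3 (C = (4*(-1/3*1*(1 + 1)))*4 = (4*(-1/3*1*2))*4 = (4*(-2/3))*4 = -8/3*4 = -32/3 ≈ -10.667)
C**3 = (-32/3)**3 = -32768/27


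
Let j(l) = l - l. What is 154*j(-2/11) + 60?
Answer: 60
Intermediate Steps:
j(l) = 0
154*j(-2/11) + 60 = 154*0 + 60 = 0 + 60 = 60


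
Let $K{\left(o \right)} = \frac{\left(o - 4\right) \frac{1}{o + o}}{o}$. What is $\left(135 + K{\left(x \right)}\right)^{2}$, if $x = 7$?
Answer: $\frac{175112289}{9604} \approx 18233.0$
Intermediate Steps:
$K{\left(o \right)} = \frac{-4 + o}{2 o^{2}}$ ($K{\left(o \right)} = \frac{\left(-4 + o\right) \frac{1}{2 o}}{o} = \frac{\frac{1}{2} \frac{1}{o} \left(-4 + o\right)}{o} = \frac{-4 + o}{2 o^{2}}$)
$\left(135 + K{\left(x \right)}\right)^{2} = \left(135 + \frac{-4 + 7}{2 \cdot 49}\right)^{2} = \left(135 + \frac{1}{2} \cdot \frac{1}{49} \cdot 3\right)^{2} = \left(135 + \frac{3}{98}\right)^{2} = \left(\frac{13233}{98}\right)^{2} = \frac{175112289}{9604}$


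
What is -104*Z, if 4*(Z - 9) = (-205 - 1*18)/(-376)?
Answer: -178867/188 ≈ -951.42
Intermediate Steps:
Z = 13759/1504 (Z = 9 + ((-205 - 1*18)/(-376))/4 = 9 + ((-205 - 18)*(-1/376))/4 = 9 + (-223*(-1/376))/4 = 9 + (1/4)*(223/376) = 9 + 223/1504 = 13759/1504 ≈ 9.1483)
-104*Z = -104*13759/1504 = -178867/188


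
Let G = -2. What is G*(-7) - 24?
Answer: -10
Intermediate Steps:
G*(-7) - 24 = -2*(-7) - 24 = 14 - 24 = -10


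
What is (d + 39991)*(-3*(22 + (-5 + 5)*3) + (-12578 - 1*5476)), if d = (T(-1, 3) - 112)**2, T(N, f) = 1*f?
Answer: -939920640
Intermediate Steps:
T(N, f) = f
d = 11881 (d = (3 - 112)**2 = (-109)**2 = 11881)
(d + 39991)*(-3*(22 + (-5 + 5)*3) + (-12578 - 1*5476)) = (11881 + 39991)*(-3*(22 + (-5 + 5)*3) + (-12578 - 1*5476)) = 51872*(-3*(22 + 0*3) + (-12578 - 5476)) = 51872*(-3*(22 + 0) - 18054) = 51872*(-3*22 - 18054) = 51872*(-66 - 18054) = 51872*(-18120) = -939920640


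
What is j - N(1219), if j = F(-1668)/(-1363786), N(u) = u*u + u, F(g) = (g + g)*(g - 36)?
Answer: -1014100474012/681893 ≈ -1.4872e+6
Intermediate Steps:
F(g) = 2*g*(-36 + g) (F(g) = (2*g)*(-36 + g) = 2*g*(-36 + g))
N(u) = u + u² (N(u) = u² + u = u + u²)
j = -2842272/681893 (j = (2*(-1668)*(-36 - 1668))/(-1363786) = (2*(-1668)*(-1704))*(-1/1363786) = 5684544*(-1/1363786) = -2842272/681893 ≈ -4.1682)
j - N(1219) = -2842272/681893 - 1219*(1 + 1219) = -2842272/681893 - 1219*1220 = -2842272/681893 - 1*1487180 = -2842272/681893 - 1487180 = -1014100474012/681893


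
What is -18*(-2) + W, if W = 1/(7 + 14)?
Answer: 757/21 ≈ 36.048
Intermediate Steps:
W = 1/21 ≈ 0.047619
-18*(-2) + W = -18*(-2) + 1/21 = -6*(-6) + 1/21 = 36 + 1/21 = 757/21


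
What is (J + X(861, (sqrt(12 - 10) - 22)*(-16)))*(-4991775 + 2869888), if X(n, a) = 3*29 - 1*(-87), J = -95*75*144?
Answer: 2176686853662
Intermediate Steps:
J = -1026000 (J = -7125*144 = -1026000)
X(n, a) = 174 (X(n, a) = 87 + 87 = 174)
(J + X(861, (sqrt(12 - 10) - 22)*(-16)))*(-4991775 + 2869888) = (-1026000 + 174)*(-4991775 + 2869888) = -1025826*(-2121887) = 2176686853662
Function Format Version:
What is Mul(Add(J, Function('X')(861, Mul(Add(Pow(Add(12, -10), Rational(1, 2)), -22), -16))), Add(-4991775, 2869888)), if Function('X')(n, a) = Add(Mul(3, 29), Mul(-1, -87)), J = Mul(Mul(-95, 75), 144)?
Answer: 2176686853662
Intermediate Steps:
J = -1026000 (J = Mul(-7125, 144) = -1026000)
Function('X')(n, a) = 174 (Function('X')(n, a) = Add(87, 87) = 174)
Mul(Add(J, Function('X')(861, Mul(Add(Pow(Add(12, -10), Rational(1, 2)), -22), -16))), Add(-4991775, 2869888)) = Mul(Add(-1026000, 174), Add(-4991775, 2869888)) = Mul(-1025826, -2121887) = 2176686853662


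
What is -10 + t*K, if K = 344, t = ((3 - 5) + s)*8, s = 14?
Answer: 33014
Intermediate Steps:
t = 96 (t = ((3 - 5) + 14)*8 = (-2 + 14)*8 = 12*8 = 96)
-10 + t*K = -10 + 96*344 = -10 + 33024 = 33014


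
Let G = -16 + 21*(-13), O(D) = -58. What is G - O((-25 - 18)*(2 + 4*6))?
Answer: -231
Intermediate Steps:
G = -289 (G = -16 - 273 = -289)
G - O((-25 - 18)*(2 + 4*6)) = -289 - 1*(-58) = -289 + 58 = -231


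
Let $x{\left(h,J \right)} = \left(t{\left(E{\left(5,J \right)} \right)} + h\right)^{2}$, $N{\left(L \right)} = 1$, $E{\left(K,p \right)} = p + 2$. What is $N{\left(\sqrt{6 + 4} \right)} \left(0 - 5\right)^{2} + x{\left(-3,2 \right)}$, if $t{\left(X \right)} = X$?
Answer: $26$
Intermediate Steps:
$E{\left(K,p \right)} = 2 + p$
$x{\left(h,J \right)} = \left(2 + J + h\right)^{2}$ ($x{\left(h,J \right)} = \left(\left(2 + J\right) + h\right)^{2} = \left(2 + J + h\right)^{2}$)
$N{\left(\sqrt{6 + 4} \right)} \left(0 - 5\right)^{2} + x{\left(-3,2 \right)} = 1 \left(0 - 5\right)^{2} + \left(2 + 2 - 3\right)^{2} = 1 \left(-5\right)^{2} + 1^{2} = 1 \cdot 25 + 1 = 25 + 1 = 26$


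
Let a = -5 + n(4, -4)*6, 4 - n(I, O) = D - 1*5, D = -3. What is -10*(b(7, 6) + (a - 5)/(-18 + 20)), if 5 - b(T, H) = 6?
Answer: -300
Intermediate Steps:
b(T, H) = -1 (b(T, H) = 5 - 1*6 = 5 - 6 = -1)
n(I, O) = 12 (n(I, O) = 4 - (-3 - 1*5) = 4 - (-3 - 5) = 4 - 1*(-8) = 4 + 8 = 12)
a = 67 (a = -5 + 12*6 = -5 + 72 = 67)
-10*(b(7, 6) + (a - 5)/(-18 + 20)) = -10*(-1 + (67 - 5)/(-18 + 20)) = -10*(-1 + 62/2) = -10*(-1 + 62*(1/2)) = -10*(-1 + 31) = -10*30 = -300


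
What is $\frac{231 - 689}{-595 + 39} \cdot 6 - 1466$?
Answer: $- \frac{203087}{139} \approx -1461.1$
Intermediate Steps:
$\frac{231 - 689}{-595 + 39} \cdot 6 - 1466 = - \frac{458}{-556} \cdot 6 - 1466 = \left(-458\right) \left(- \frac{1}{556}\right) 6 - 1466 = \frac{229}{278} \cdot 6 - 1466 = \frac{687}{139} - 1466 = - \frac{203087}{139}$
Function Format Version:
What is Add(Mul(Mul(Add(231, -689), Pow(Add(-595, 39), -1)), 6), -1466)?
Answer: Rational(-203087, 139) ≈ -1461.1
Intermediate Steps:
Add(Mul(Mul(Add(231, -689), Pow(Add(-595, 39), -1)), 6), -1466) = Add(Mul(Mul(-458, Pow(-556, -1)), 6), -1466) = Add(Mul(Mul(-458, Rational(-1, 556)), 6), -1466) = Add(Mul(Rational(229, 278), 6), -1466) = Add(Rational(687, 139), -1466) = Rational(-203087, 139)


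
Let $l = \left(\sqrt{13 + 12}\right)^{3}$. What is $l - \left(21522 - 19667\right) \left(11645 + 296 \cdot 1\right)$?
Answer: $-22150430$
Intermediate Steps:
$l = 125$ ($l = \left(\sqrt{25}\right)^{3} = 5^{3} = 125$)
$l - \left(21522 - 19667\right) \left(11645 + 296 \cdot 1\right) = 125 - \left(21522 - 19667\right) \left(11645 + 296 \cdot 1\right) = 125 - 1855 \left(11645 + 296\right) = 125 - 1855 \cdot 11941 = 125 - 22150555 = -22150430$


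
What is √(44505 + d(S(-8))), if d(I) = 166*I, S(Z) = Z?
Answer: √43177 ≈ 207.79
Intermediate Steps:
√(44505 + d(S(-8))) = √(44505 + 166*(-8)) = √(44505 - 1328) = √43177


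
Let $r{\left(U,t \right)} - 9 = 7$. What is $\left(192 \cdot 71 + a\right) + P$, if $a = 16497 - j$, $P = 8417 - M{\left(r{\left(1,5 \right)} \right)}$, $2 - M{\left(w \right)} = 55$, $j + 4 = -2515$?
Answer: $41118$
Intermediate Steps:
$j = -2519$ ($j = -4 - 2515 = -2519$)
$r{\left(U,t \right)} = 16$ ($r{\left(U,t \right)} = 9 + 7 = 16$)
$M{\left(w \right)} = -53$ ($M{\left(w \right)} = 2 - 55 = -53$)
$P = 8470$ ($P = 8417 - -53 = 8417 + 53 = 8470$)
$a = 19016$ ($a = 16497 - -2519 = 16497 + 2519 = 19016$)
$\left(192 \cdot 71 + a\right) + P = \left(192 \cdot 71 + 19016\right) + 8470 = \left(13632 + 19016\right) + 8470 = 32648 + 8470 = 41118$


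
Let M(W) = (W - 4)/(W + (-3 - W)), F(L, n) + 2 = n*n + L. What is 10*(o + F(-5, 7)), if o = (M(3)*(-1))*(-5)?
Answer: 1310/3 ≈ 436.67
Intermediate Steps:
F(L, n) = -2 + L + n² (F(L, n) = -2 + (n*n + L) = -2 + (n² + L) = -2 + (L + n²) = -2 + L + n²)
M(W) = 4/3 - W/3 (M(W) = (-4 + W)/(-3) = (-4 + W)*(-⅓) = 4/3 - W/3)
o = 5/3 (o = ((4/3 - ⅓*3)*(-1))*(-5) = ((4/3 - 1)*(-1))*(-5) = ((⅓)*(-1))*(-5) = -⅓*(-5) = 5/3 ≈ 1.6667)
10*(o + F(-5, 7)) = 10*(5/3 + (-2 - 5 + 7²)) = 10*(5/3 + (-2 - 5 + 49)) = 10*(5/3 + 42) = 10*(131/3) = 1310/3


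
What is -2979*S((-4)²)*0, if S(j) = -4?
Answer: 0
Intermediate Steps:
-2979*S((-4)²)*0 = -(-11916)*0 = -2979*0 = 0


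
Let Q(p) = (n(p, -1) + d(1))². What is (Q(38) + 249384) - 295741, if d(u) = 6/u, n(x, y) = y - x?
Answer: -45268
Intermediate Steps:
Q(p) = (5 - p)² (Q(p) = ((-1 - p) + 6/1)² = ((-1 - p) + 6*1)² = ((-1 - p) + 6)² = (5 - p)²)
(Q(38) + 249384) - 295741 = ((-5 + 38)² + 249384) - 295741 = (33² + 249384) - 295741 = (1089 + 249384) - 295741 = 250473 - 295741 = -45268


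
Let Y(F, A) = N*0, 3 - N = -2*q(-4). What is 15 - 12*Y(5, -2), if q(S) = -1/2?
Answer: 15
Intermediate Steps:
q(S) = -½ (q(S) = -1*½ = -½)
N = 2 (N = 3 - (-2)*(-1)/2 = 3 - 1*1 = 3 - 1 = 2)
Y(F, A) = 0 (Y(F, A) = 2*0 = 0)
15 - 12*Y(5, -2) = 15 - 12*0 = 15 + 0 = 15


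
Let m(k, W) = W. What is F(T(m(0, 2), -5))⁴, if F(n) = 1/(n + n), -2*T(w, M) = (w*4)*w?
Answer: 1/65536 ≈ 1.5259e-5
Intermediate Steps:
T(w, M) = -2*w² (T(w, M) = -w*4*w/2 = -4*w*w/2 = -2*w²)
F(n) = 1/(2*n)
F(T(m(0, 2), -5))⁴ = (1/(2*((-2*2²))))⁴ = (1/(2*((-2*4))))⁴ = ((½)/(-8))⁴ = ((½)*(-⅛))⁴ = (-1/16)⁴ = 1/65536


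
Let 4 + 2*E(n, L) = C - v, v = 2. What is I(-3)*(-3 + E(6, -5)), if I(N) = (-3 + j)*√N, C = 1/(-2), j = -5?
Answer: 50*I*√3 ≈ 86.603*I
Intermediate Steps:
C = -½ ≈ -0.50000
E(n, L) = -13/4 (E(n, L) = -2 + (-½ - 1*2)/2 = -2 + (-½ - 2)/2 = -2 + (½)*(-5/2) = -2 - 5/4 = -13/4)
I(N) = -8*√N (I(N) = (-3 - 5)*√N = -8*√N)
I(-3)*(-3 + E(6, -5)) = (-8*I*√3)*(-3 - 13/4) = -8*I*√3*(-25/4) = 50*I*√3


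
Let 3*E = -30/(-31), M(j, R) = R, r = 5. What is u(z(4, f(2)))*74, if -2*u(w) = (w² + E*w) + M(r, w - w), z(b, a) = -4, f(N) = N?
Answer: -16872/31 ≈ -544.26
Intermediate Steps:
E = 10/31 (E = (-30/(-31))/3 = (-30*(-1/31))/3 = (⅓)*(30/31) = 10/31 ≈ 0.32258)
u(w) = -5*w/31 - w²/2 (u(w) = -((w² + 10*w/31) + (w - w))/2 = -((w² + 10*w/31) + 0)/2 = -(w² + 10*w/31)/2 = -5*w/31 - w²/2)
u(z(4, f(2)))*74 = ((1/62)*(-4)*(-10 - 31*(-4)))*74 = ((1/62)*(-4)*(-10 + 124))*74 = ((1/62)*(-4)*114)*74 = -228/31*74 = -16872/31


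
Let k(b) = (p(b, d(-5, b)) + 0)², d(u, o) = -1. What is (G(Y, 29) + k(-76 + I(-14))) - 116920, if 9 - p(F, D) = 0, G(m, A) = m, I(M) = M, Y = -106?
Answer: -116945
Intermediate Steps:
p(F, D) = 9 (p(F, D) = 9 - 1*0 = 9 + 0 = 9)
k(b) = 81 (k(b) = (9 + 0)² = 9² = 81)
(G(Y, 29) + k(-76 + I(-14))) - 116920 = (-106 + 81) - 116920 = -25 - 116920 = -116945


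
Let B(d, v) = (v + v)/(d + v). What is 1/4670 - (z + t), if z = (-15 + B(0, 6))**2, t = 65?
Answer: -1092779/4670 ≈ -234.00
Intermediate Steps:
B(d, v) = 2*v/(d + v) (B(d, v) = (2*v)/(d + v) = 2*v/(d + v))
z = 169 (z = (-15 + 2*6/(0 + 6))**2 = (-15 + 2*6/6)**2 = (-15 + 2*6*(1/6))**2 = (-15 + 2)**2 = (-13)**2 = 169)
1/4670 - (z + t) = 1/4670 - (169 + 65) = 1/4670 - 1*234 = 1/4670 - 234 = -1092779/4670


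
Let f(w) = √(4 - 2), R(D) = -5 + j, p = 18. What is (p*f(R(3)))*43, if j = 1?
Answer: 774*√2 ≈ 1094.6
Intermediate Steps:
R(D) = -4 (R(D) = -5 + 1 = -4)
f(w) = √2
(p*f(R(3)))*43 = (18*√2)*43 = 774*√2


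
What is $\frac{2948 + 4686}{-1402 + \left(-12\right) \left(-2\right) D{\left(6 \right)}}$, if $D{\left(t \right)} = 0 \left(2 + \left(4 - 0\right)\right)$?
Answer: $- \frac{3817}{701} \approx -5.4451$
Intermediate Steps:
$D{\left(t \right)} = 0$ ($D{\left(t \right)} = 0 \left(2 + \left(4 + 0\right)\right) = 0 \left(2 + 4\right) = 0 \cdot 6 = 0$)
$\frac{2948 + 4686}{-1402 + \left(-12\right) \left(-2\right) D{\left(6 \right)}} = \frac{2948 + 4686}{-1402 + \left(-12\right) \left(-2\right) 0} = \frac{7634}{-1402 + 24 \cdot 0} = \frac{7634}{-1402 + 0} = \frac{7634}{-1402} = 7634 \left(- \frac{1}{1402}\right) = - \frac{3817}{701}$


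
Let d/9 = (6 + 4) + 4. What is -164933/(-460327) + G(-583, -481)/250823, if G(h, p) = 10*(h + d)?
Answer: 39265295469/115460599121 ≈ 0.34008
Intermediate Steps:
d = 126 (d = 9*((6 + 4) + 4) = 9*(10 + 4) = 9*14 = 126)
G(h, p) = 1260 + 10*h (G(h, p) = 10*(h + 126) = 10*(126 + h) = 1260 + 10*h)
-164933/(-460327) + G(-583, -481)/250823 = -164933/(-460327) + (1260 + 10*(-583))/250823 = -164933*(-1/460327) + (1260 - 5830)*(1/250823) = 164933/460327 - 4570*1/250823 = 164933/460327 - 4570/250823 = 39265295469/115460599121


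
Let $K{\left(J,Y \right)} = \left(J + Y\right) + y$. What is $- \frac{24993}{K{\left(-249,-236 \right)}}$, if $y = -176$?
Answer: $\frac{24993}{661} \approx 37.811$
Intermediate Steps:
$K{\left(J,Y \right)} = -176 + J + Y$ ($K{\left(J,Y \right)} = \left(J + Y\right) - 176 = -176 + J + Y$)
$- \frac{24993}{K{\left(-249,-236 \right)}} = - \frac{24993}{-176 - 249 - 236} = - \frac{24993}{-661} = \left(-24993\right) \left(- \frac{1}{661}\right) = \frac{24993}{661}$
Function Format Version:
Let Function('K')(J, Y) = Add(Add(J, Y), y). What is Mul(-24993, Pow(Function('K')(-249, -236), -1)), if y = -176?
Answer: Rational(24993, 661) ≈ 37.811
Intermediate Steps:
Function('K')(J, Y) = Add(-176, J, Y) (Function('K')(J, Y) = Add(Add(J, Y), -176) = Add(-176, J, Y))
Mul(-24993, Pow(Function('K')(-249, -236), -1)) = Mul(-24993, Pow(Add(-176, -249, -236), -1)) = Mul(-24993, Pow(-661, -1)) = Mul(-24993, Rational(-1, 661)) = Rational(24993, 661)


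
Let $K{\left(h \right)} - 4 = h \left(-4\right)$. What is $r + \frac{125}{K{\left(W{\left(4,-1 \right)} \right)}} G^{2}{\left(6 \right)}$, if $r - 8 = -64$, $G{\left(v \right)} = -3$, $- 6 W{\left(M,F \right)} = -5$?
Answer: $\frac{3263}{2} \approx 1631.5$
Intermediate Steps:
$W{\left(M,F \right)} = \frac{5}{6}$ ($W{\left(M,F \right)} = \left(- \frac{1}{6}\right) \left(-5\right) = \frac{5}{6}$)
$K{\left(h \right)} = 4 - 4 h$ ($K{\left(h \right)} = 4 + h \left(-4\right) = 4 - 4 h$)
$r = -56$ ($r = 8 - 64 = -56$)
$r + \frac{125}{K{\left(W{\left(4,-1 \right)} \right)}} G^{2}{\left(6 \right)} = -56 + \frac{125}{4 - \frac{10}{3}} \left(-3\right)^{2} = -56 + \frac{125}{4 - \frac{10}{3}} \cdot 9 = -56 + \frac{125}{\frac{2}{3}} \cdot 9 = -56 + 125 \cdot \frac{3}{2} \cdot 9 = -56 + \frac{375}{2} \cdot 9 = -56 + \frac{3375}{2} = \frac{3263}{2}$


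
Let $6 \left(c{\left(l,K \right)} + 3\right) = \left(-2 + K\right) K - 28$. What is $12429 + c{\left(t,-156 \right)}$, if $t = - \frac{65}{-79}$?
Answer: $\frac{49588}{3} \approx 16529.0$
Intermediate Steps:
$t = \frac{65}{79}$ ($t = \left(-65\right) \left(- \frac{1}{79}\right) = \frac{65}{79} \approx 0.82278$)
$c{\left(l,K \right)} = - \frac{23}{3} + \frac{K \left(-2 + K\right)}{6}$ ($c{\left(l,K \right)} = -3 + \frac{\left(-2 + K\right) K - 28}{6} = -3 + \frac{K \left(-2 + K\right) - 28}{6} = -3 + \frac{-28 + K \left(-2 + K\right)}{6} = -3 + \left(- \frac{14}{3} + \frac{K \left(-2 + K\right)}{6}\right) = - \frac{23}{3} + \frac{K \left(-2 + K\right)}{6}$)
$12429 + c{\left(t,-156 \right)} = 12429 - \left(- \frac{133}{3} - 4056\right) = 12429 + \left(- \frac{23}{3} + 52 + \frac{1}{6} \cdot 24336\right) = 12429 + \left(- \frac{23}{3} + 52 + 4056\right) = 12429 + \frac{12301}{3} = \frac{49588}{3}$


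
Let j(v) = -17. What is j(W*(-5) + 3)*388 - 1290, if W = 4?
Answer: -7886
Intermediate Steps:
j(W*(-5) + 3)*388 - 1290 = -17*388 - 1290 = -6596 - 1290 = -7886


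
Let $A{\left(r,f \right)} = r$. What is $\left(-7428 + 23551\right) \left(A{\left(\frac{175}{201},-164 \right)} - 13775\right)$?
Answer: $- \frac{44638137800}{201} \approx -2.2208 \cdot 10^{8}$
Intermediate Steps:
$\left(-7428 + 23551\right) \left(A{\left(\frac{175}{201},-164 \right)} - 13775\right) = \left(-7428 + 23551\right) \left(\frac{175}{201} - 13775\right) = 16123 \left(175 \cdot \frac{1}{201} - 13775\right) = 16123 \left(\frac{175}{201} - 13775\right) = 16123 \left(- \frac{2768600}{201}\right) = - \frac{44638137800}{201}$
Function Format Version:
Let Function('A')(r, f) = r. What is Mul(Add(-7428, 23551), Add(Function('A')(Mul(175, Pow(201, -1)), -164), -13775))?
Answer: Rational(-44638137800, 201) ≈ -2.2208e+8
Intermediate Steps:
Mul(Add(-7428, 23551), Add(Function('A')(Mul(175, Pow(201, -1)), -164), -13775)) = Mul(Add(-7428, 23551), Add(Mul(175, Pow(201, -1)), -13775)) = Mul(16123, Add(Mul(175, Rational(1, 201)), -13775)) = Mul(16123, Add(Rational(175, 201), -13775)) = Mul(16123, Rational(-2768600, 201)) = Rational(-44638137800, 201)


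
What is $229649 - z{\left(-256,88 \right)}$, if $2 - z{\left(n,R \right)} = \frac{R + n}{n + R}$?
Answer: $229648$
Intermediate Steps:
$z{\left(n,R \right)} = 1$ ($z{\left(n,R \right)} = 2 - \frac{R + n}{n + R} = 2 - \frac{R + n}{R + n} = 2 - 1 = 1$)
$229649 - z{\left(-256,88 \right)} = 229649 - 1 = 229648$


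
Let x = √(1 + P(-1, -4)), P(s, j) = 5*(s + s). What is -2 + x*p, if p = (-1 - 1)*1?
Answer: -2 - 6*I ≈ -2.0 - 6.0*I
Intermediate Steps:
P(s, j) = 10*s (P(s, j) = 5*(2*s) = 10*s)
x = 3*I (x = √(1 + 10*(-1)) = √(1 - 10) = √(-9) = 3*I ≈ 3.0*I)
p = -2 (p = -2*1 = -2)
-2 + x*p = -2 + (3*I)*(-2) = -2 - 6*I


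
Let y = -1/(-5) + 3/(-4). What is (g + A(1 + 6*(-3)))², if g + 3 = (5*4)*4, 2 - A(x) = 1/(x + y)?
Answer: 770007001/123201 ≈ 6250.0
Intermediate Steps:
y = -11/20 (y = -1*(-⅕) + 3*(-¼) = ⅕ - ¾ = -11/20 ≈ -0.55000)
A(x) = 2 - 1/(-11/20 + x) (A(x) = 2 - 1/(x - 11/20) = 2 - 1/(-11/20 + x))
g = 77 (g = -3 + (5*4)*4 = -3 + 20*4 = -3 + 80 = 77)
(g + A(1 + 6*(-3)))² = (77 + 2*(-21 + 20*(1 + 6*(-3)))/(-11 + 20*(1 + 6*(-3))))² = (77 + 2*(-21 + 20*(1 - 18))/(-11 + 20*(1 - 18)))² = (77 + 2*(-21 + 20*(-17))/(-11 + 20*(-17)))² = (77 + 2*(-21 - 340)/(-11 - 340))² = (77 + 2*(-361)/(-351))² = (77 + 2*(-1/351)*(-361))² = (77 + 722/351)² = (27749/351)² = 770007001/123201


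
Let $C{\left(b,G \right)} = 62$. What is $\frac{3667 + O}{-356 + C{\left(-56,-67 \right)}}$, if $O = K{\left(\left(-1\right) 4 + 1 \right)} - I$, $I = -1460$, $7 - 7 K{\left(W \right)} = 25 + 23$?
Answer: $- \frac{17924}{1029} \approx -17.419$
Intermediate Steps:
$K{\left(W \right)} = - \frac{41}{7}$ ($K{\left(W \right)} = 1 - \frac{25 + 23}{7} = 1 - \frac{48}{7} = - \frac{41}{7}$)
$O = \frac{10179}{7}$ ($O = - \frac{41}{7} - -1460 = - \frac{41}{7} + 1460 = \frac{10179}{7} \approx 1454.1$)
$\frac{3667 + O}{-356 + C{\left(-56,-67 \right)}} = \frac{3667 + \frac{10179}{7}}{-356 + 62} = \frac{35848}{7 \left(-294\right)} = \frac{35848}{7} \left(- \frac{1}{294}\right) = - \frac{17924}{1029}$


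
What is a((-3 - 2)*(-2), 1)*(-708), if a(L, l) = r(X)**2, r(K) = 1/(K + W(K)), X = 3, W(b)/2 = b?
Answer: -236/27 ≈ -8.7407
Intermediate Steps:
W(b) = 2*b
r(K) = 1/(3*K) (r(K) = 1/(K + 2*K) = 1/(3*K))
a(L, l) = 1/81 (a(L, l) = ((1/3)/3)**2 = ((1/3)*(1/3))**2 = (1/9)**2 = 1/81)
a((-3 - 2)*(-2), 1)*(-708) = (1/81)*(-708) = -236/27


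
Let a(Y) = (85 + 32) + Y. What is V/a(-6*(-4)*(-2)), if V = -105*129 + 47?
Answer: -13498/69 ≈ -195.62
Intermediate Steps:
a(Y) = 117 + Y
V = -13498 (V = -13545 + 47 = -13498)
V/a(-6*(-4)*(-2)) = -13498/(117 - 6*(-4)*(-2)) = -13498/(117 + 24*(-2)) = -13498/(117 - 48) = -13498/69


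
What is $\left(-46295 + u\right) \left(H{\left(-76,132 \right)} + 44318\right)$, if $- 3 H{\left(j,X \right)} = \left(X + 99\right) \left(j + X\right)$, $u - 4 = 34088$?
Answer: $-488193218$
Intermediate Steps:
$u = 34092$ ($u = 4 + 34088 = 34092$)
$H{\left(j,X \right)} = - \frac{\left(99 + X\right) \left(X + j\right)}{3}$ ($H{\left(j,X \right)} = - \frac{\left(X + 99\right) \left(j + X\right)}{3} = - \frac{\left(99 + X\right) \left(X + j\right)}{3}$)
$\left(-46295 + u\right) \left(H{\left(-76,132 \right)} + 44318\right) = \left(-46295 + 34092\right) \left(\left(\left(-33\right) 132 - -2508 - \frac{132^{2}}{3} - 44 \left(-76\right)\right) + 44318\right) = - 12203 \left(\left(-4356 + 2508 - 5808 + 3344\right) + 44318\right) = - 12203 \left(-4312 + 44318\right) = \left(-12203\right) 40006 = -488193218$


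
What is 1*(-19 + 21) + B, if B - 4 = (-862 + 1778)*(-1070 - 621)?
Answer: -1548950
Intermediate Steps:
B = -1548952 (B = 4 + (-862 + 1778)*(-1070 - 621) = 4 + 916*(-1691) = 4 - 1548956 = -1548952)
1*(-19 + 21) + B = 1*(-19 + 21) - 1548952 = 1*2 - 1548952 = 2 - 1548952 = -1548950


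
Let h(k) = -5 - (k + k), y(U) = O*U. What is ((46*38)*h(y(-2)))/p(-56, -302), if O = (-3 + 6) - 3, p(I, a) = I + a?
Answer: 4370/179 ≈ 24.413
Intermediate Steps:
O = 0 (O = 3 - 3 = 0)
y(U) = 0 (y(U) = 0*U = 0)
h(k) = -5 - 2*k
((46*38)*h(y(-2)))/p(-56, -302) = ((46*38)*(-5 - 2*0))/(-56 - 302) = (1748*(-5 + 0))/(-358) = (1748*(-5))*(-1/358) = -8740*(-1/358) = 4370/179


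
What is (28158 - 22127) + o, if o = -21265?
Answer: -15234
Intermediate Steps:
(28158 - 22127) + o = (28158 - 22127) - 21265 = 6031 - 21265 = -15234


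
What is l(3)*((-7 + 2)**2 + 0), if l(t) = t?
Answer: 75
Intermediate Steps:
l(3)*((-7 + 2)**2 + 0) = 3*((-7 + 2)**2 + 0) = 3*((-5)**2 + 0) = 3*(25 + 0) = 3*25 = 75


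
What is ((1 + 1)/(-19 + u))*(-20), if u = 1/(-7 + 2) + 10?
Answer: 100/23 ≈ 4.3478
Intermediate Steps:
u = 49/5 (u = 1/(-5) + 10 = -1/5 + 10 = 49/5 ≈ 9.8000)
((1 + 1)/(-19 + u))*(-20) = ((1 + 1)/(-19 + 49/5))*(-20) = (2/(-46/5))*(-20) = -5/46*2*(-20) = -5/23*(-20) = 100/23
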